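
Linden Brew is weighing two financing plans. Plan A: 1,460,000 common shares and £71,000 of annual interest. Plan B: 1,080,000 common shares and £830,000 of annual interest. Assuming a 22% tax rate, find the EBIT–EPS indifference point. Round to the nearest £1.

Set EPS_A = EPS_B: (EBIT − £71,000)(1 − 0.22) ÷ 1,460,000 = (EBIT − £830,000)(1 − 0.22) ÷ 1,080,000.
Cancelling (1 − t) and cross-multiplying: 1,080,000·(EBIT − 71,000) = 1,460,000·(EBIT − 830,000).
Solving, EBIT = (830,000·1,460,000 − 71,000·1,080,000) / (1,460,000 − 1,080,000) = 1,135,120,000,000 / 380,000 = 2,987,157.89.

£2,987,158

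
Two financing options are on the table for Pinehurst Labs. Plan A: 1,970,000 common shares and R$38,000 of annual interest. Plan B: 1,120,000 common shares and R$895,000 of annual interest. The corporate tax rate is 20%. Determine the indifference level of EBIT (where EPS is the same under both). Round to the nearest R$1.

At indifference, (EBIT − 38,000)(1 − t)/1,970,000 = (EBIT − 895,000)(1 − t)/1,120,000.
Cancelling (1 − t) and cross-multiplying: 1,120,000·(EBIT − 38,000) = 1,970,000·(EBIT − 895,000).
Solving, EBIT = (895,000·1,970,000 − 38,000·1,120,000) / (1,970,000 − 1,120,000) = 1,720,590,000,000 / 850,000 = 2,024,223.53.

R$2,024,224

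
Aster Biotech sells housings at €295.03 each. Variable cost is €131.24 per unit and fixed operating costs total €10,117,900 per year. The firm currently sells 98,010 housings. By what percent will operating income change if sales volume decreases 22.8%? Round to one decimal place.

-61.7%

Contribution at this volume is 98,010 × €163.79 = €16,053,057.90.
EBIT = €16,053,057.90 − €10,117,900 = €5,935,157.90.
Degree of operating leverage = €16,053,057.90 / €5,935,157.90 = 2.7047.
So EBIT moves 2.7047 × (-22.8%) = -61.7%.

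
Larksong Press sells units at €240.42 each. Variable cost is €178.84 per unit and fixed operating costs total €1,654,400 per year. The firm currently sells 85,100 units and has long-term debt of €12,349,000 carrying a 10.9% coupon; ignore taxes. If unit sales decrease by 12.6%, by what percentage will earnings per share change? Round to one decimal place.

-29.5%

At 85,100 units, contribution = 85,100 × €61.58 = €5,240,458.00.
Subtracting fixed costs: EBIT = €5,240,458.00 − €1,654,400 = €3,586,058.00.
Interest = €1,346,041.00, so EBIT − I = €2,240,017.00.
DCL = total CM / (EBIT − I) = €5,240,458.00 / €2,240,017.00 = 2.3395.
%ΔEPS = DCL × %ΔSales = 2.3395 × -12.6% = -29.5%.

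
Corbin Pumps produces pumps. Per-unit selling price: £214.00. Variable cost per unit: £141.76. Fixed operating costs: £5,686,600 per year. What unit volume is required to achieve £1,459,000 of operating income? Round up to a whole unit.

Unit CM = price − variable cost = £214.00 − £141.76 = £72.24.
Required volume = (fixed costs + target profit) ÷ CM = (£5,686,600 + £1,459,000) ÷ £72.24 = 98,914.73, so 98,915 pumps.

98,915 pumps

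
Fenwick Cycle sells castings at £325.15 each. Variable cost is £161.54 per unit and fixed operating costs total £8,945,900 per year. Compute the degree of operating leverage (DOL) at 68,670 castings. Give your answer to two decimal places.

Total contribution margin = 68,670 × £163.61 = £11,235,098.70.
Operating income = contribution − fixed costs = £11,235,098.70 − £8,945,900 = £2,289,198.70.
Degree of operating leverage = £11,235,098.70 / £2,289,198.70 = 4.9079.

4.91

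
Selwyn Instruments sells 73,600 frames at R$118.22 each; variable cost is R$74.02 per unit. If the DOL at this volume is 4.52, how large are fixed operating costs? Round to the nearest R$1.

R$2,533,403

Contribution at this volume is 73,600 × R$44.20 = R$3,253,120.00.
Since DOL = CM ÷ EBIT, EBIT = R$3,253,120.00 ÷ 4.52 = R$719,716.81.
And FC = contribution − EBIT = R$3,253,120.00 − R$719,716.81 = R$2,533,403.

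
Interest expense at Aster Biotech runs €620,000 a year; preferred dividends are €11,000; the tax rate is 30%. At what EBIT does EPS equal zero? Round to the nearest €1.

Preferred dividends are paid after tax, so their pre-tax equivalent is €11,000 ÷ (1 − 0.30) = €15,714.29.
Financial break-even EBIT = interest + D_p ÷ (1 − t) = €620,000 + €15,714.29 = €635,714.29.

€635,714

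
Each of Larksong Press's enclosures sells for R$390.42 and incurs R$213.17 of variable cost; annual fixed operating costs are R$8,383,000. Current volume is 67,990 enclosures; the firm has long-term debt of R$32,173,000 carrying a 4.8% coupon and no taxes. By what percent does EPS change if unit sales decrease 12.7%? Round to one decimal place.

Total contribution margin = 67,990 × R$177.25 = R$12,051,227.50.
Operating income = contribution − fixed costs = R$12,051,227.50 − R$8,383,000 = R$3,668,227.50.
Interest = R$1,544,304.00, so EBIT − I = R$2,123,923.50.
DCL = total CM / (EBIT − I) = R$12,051,227.50 / R$2,123,923.50 = 5.6740.
EPS therefore changes by 5.6740 × (-12.7%) = -72.1%.

-72.1%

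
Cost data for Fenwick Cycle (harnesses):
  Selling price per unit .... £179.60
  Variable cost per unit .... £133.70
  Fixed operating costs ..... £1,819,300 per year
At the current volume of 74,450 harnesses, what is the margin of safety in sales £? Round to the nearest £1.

£6,252,565

Each unit contributes £179.60 − £133.70 = £45.90. Break-even units = £1,819,300 ÷ £45.90 = 39,636.17; break-even revenue = 39,636.17 × £179.60 = £7,118,655.34.
Actual sales revenue = 74,450 × £179.60 = £13,371,220.00.
Margin of safety = £13,371,220.00 − £7,118,655.34 = £6,252,565.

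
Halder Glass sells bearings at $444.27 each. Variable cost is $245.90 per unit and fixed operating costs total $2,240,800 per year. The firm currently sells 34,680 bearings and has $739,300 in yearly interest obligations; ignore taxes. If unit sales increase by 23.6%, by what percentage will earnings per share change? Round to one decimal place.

Contribution at this volume is 34,680 × $198.37 = $6,879,471.60.
EBIT = $6,879,471.60 − $2,240,800 = $4,638,671.60.
After interest of $739,300.00, pre-tax earnings = $3,899,371.60.
DCL = total CM / (EBIT − I) = $6,879,471.60 / $3,899,371.60 = 1.7643.
EPS therefore changes by 1.7643 × (+23.6%) = +41.6%.

+41.6%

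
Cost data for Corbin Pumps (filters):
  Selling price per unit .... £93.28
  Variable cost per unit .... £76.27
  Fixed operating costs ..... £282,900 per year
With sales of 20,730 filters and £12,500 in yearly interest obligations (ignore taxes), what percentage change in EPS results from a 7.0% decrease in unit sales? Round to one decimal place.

-43.1%

At 20,730 units, contribution = 20,730 × £17.01 = £352,617.30.
Operating income = contribution − fixed costs = £352,617.30 − £282,900 = £69,717.30.
After interest of £12,500.00, pre-tax earnings = £57,217.30.
DCL = total CM / (EBIT − I) = £352,617.30 / £57,217.30 = 6.1628.
EPS therefore changes by 6.1628 × (-7.0%) = -43.1%.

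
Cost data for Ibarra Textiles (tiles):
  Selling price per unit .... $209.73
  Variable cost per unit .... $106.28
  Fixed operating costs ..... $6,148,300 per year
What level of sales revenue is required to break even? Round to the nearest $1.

$12,464,794

CM per unit = $209.73 − $106.28 = $103.45; CM ratio = $103.45 / $209.73 = 0.4933.
Break-even sales = FC ÷ CM ratio = $6,148,300 × $209.73 / $103.45 = $12,464,794.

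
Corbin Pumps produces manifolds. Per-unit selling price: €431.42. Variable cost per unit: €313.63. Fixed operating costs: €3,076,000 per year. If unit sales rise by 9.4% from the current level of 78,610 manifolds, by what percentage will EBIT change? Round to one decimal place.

+14.1%

Contribution at this volume is 78,610 × €117.79 = €9,259,471.90.
Operating income = contribution − fixed costs = €9,259,471.90 − €3,076,000 = €6,183,471.90.
DOL = contribution ÷ EBIT = €9,259,471.90 ÷ €6,183,471.90 = 1.4975.
%ΔEBIT = DOL × %ΔSales = 1.4975 × +9.4% = +14.1%.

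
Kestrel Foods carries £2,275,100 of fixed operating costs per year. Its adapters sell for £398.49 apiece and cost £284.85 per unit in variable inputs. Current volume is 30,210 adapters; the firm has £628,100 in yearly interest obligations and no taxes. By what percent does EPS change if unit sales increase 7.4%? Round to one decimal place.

Total contribution margin = 30,210 × £113.64 = £3,433,064.40.
Operating income = contribution − fixed costs = £3,433,064.40 − £2,275,100 = £1,157,964.40.
After interest of £628,100.00, pre-tax earnings = £529,864.40.
Degree of combined leverage = contribution ÷ (EBIT − I) = £3,433,064.40 ÷ £529,864.40 = 6.4791.
%ΔEPS = DCL × %ΔSales = 6.4791 × +7.4% = +47.9%.

+47.9%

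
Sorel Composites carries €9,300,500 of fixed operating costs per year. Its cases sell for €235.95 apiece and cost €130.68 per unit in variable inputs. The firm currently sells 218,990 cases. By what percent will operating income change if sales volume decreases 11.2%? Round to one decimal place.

At 218,990 units, contribution = 218,990 × €105.27 = €23,053,077.30.
EBIT = €23,053,077.30 − €9,300,500 = €13,752,577.30.
DOL = contribution ÷ EBIT = €23,053,077.30 ÷ €13,752,577.30 = 1.6763.
So EBIT moves 1.6763 × (-11.2%) = -18.8%.

-18.8%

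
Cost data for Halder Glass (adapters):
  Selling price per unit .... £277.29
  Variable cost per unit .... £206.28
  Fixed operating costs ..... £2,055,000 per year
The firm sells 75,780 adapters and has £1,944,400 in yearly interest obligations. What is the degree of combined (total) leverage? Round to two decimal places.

3.89

Contribution at this volume is 75,780 × £71.01 = £5,381,137.80.
EBIT = £5,381,137.80 − £2,055,000 = £3,326,137.80. Interest = £1,944,400.00, so EBIT − I = £1,381,737.80.
DCL = contribution ÷ (EBIT − I) = £5,381,137.80 ÷ £1,381,737.80 = 3.8945.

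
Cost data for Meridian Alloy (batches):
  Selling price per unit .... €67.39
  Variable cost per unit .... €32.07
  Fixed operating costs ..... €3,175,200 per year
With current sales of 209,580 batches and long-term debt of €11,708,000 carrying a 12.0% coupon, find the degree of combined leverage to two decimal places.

2.62

At 209,580 units, contribution = 209,580 × €35.32 = €7,402,365.60.
Operating income = contribution − fixed costs = €7,402,365.60 − €3,175,200 = €4,227,165.60. Interest = €1,404,960.00, so EBIT − I = €2,822,205.60.
Degree of total leverage = total CM / (EBIT − interest) = €7,402,365.60 / €2,822,205.60 = 2.6229.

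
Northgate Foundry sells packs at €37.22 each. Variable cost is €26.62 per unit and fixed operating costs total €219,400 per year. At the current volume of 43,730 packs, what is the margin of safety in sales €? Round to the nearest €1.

Contribution margin per unit = €37.22 − €26.62 = €10.60. Break-even units = €219,400 ÷ €10.60 = 20,698.11; break-even revenue = 20,698.11 × €37.22 = €770,383.77.
Actual sales revenue = 43,730 × €37.22 = €1,627,630.60.
Margin of safety = €1,627,630.60 − €770,383.77 = €857,247.

€857,247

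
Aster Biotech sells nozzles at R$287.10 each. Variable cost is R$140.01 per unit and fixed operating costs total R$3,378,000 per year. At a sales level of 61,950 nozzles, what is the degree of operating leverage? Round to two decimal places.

1.59

Total contribution margin = 61,950 × R$147.09 = R$9,112,225.50.
EBIT = R$9,112,225.50 − R$3,378,000 = R$5,734,225.50.
Degree of operating leverage = R$9,112,225.50 / R$5,734,225.50 = 1.5891.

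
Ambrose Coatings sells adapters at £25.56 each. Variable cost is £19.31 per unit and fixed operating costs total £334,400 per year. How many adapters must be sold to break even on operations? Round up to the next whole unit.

Each unit contributes £25.56 − £19.31 = £6.25.
Units to break even: £334,400 ÷ £6.25 = 53,504.00, rounded up to 53,504.

53,504 adapters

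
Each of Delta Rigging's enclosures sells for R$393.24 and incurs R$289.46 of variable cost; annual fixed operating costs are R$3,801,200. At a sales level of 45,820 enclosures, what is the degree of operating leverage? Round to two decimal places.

4.98

Total contribution margin = 45,820 × R$103.78 = R$4,755,199.60.
EBIT = R$4,755,199.60 − R$3,801,200 = R$953,999.60.
DOL = contribution ÷ EBIT = R$4,755,199.60 ÷ R$953,999.60 = 4.9845.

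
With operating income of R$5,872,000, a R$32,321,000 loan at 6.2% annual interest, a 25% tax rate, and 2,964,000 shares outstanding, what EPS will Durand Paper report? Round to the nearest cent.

R$0.98

Interest = R$2,003,902.00, so EBT = R$5,872,000 − R$2,003,902.00 = R$3,868,098.00.
After tax at 25%: net income = R$3,868,098.00 × 0.75 = R$2,901,073.50.
Per share: R$2,901,073.50 / 2,964,000 shares = R$0.98.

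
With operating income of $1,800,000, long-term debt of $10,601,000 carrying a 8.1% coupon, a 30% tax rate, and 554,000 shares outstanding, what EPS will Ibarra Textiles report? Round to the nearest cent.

Pre-tax income = $1,800,000 − $858,681.00 = $941,319.00.
Net income = $941,319.00 × (1 − 0.30) = $658,923.30.
EPS = $658,923.30 ÷ 554,000 = $1.19.

$1.19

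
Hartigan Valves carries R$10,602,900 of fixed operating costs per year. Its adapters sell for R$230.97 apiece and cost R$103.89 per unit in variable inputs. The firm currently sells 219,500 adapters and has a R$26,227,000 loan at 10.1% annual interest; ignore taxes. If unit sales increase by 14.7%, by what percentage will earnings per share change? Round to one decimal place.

Total contribution margin = 219,500 × R$127.08 = R$27,894,060.00.
EBIT = R$27,894,060.00 − R$10,602,900 = R$17,291,160.00.
Interest = R$2,648,927.00, so EBIT − I = R$14,642,233.00.
DCL = total CM / (EBIT − I) = R$27,894,060.00 / R$14,642,233.00 = 1.9050.
EPS therefore changes by 1.9050 × (+14.7%) = +28.0%.

+28.0%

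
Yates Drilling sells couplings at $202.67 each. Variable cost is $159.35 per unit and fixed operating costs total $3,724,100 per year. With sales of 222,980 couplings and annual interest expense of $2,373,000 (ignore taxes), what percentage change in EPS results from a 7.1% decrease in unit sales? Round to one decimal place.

-19.3%

At 222,980 units, contribution = 222,980 × $43.32 = $9,659,493.60.
Operating income = contribution − fixed costs = $9,659,493.60 − $3,724,100 = $5,935,393.60.
After interest of $2,373,000.00, pre-tax earnings = $3,562,393.60.
DCL = total CM / (EBIT − I) = $9,659,493.60 / $3,562,393.60 = 2.7115.
%ΔEPS = DCL × %ΔSales = 2.7115 × -7.1% = -19.3%.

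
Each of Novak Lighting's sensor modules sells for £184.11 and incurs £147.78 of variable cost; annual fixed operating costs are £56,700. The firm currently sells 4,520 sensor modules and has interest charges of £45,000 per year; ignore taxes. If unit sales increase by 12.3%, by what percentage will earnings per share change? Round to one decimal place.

+32.3%

At 4,520 units, contribution = 4,520 × £36.33 = £164,211.60.
Operating income = contribution − fixed costs = £164,211.60 − £56,700 = £107,511.60.
Interest = £45,000.00, so EBIT − I = £62,511.60.
Degree of combined leverage = contribution ÷ (EBIT − I) = £164,211.60 ÷ £62,511.60 = 2.6269.
%ΔEPS = DCL × %ΔSales = 2.6269 × +12.3% = +32.3%.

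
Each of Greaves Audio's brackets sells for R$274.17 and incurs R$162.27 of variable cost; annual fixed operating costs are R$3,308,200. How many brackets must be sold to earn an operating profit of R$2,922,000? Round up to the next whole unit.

55,677 brackets

Each unit contributes R$274.17 − R$162.27 = R$111.90.
Required volume = (fixed costs + target profit) ÷ CM = (R$3,308,200 + R$2,922,000) ÷ R$111.90 = 55,676.50, so 55,677 brackets.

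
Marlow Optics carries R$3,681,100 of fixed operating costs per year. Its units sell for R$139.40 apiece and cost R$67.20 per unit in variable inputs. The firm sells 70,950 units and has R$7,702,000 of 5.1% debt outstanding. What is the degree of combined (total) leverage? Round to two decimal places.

4.88

At 70,950 units, contribution = 70,950 × R$72.20 = R$5,122,590.00.
Operating income = contribution − fixed costs = R$5,122,590.00 − R$3,681,100 = R$1,441,490.00. Interest = R$392,802.00.
DOL = R$5,122,590.00 ÷ R$1,441,490.00 = 3.5537; DFL = R$1,441,490.00 ÷ R$1,048,688.00 = 1.3746.
DCL = DOL × DFL = 3.5537 × 1.3746 = 4.8849.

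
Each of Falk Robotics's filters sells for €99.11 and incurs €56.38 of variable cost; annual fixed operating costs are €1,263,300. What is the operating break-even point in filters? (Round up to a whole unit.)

Contribution margin per unit = €99.11 − €56.38 = €42.73.
Units to break even: €1,263,300 ÷ €42.73 = 29,564.71, rounded up to 29,565.

29,565 filters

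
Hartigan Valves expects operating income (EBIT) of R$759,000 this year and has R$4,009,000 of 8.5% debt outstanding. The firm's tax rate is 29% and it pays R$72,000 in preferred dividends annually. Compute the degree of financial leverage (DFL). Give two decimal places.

2.40

Annual interest charges come to R$340,765.00.
Pre-tax preferred-dividend burden = R$72,000 ÷ (1 − 0.29) = R$101,408.45.
DFL = EBIT ÷ [EBIT − I − D_p/(1−t)] = R$759,000 ÷ [R$759,000 − R$340,765.00 − R$101,408.45] = R$759,000 ÷ R$316,826.55 = 2.3956.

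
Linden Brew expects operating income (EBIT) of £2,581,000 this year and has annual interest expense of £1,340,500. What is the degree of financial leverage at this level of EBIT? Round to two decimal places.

Interest = £1,340,500.00.
Degree of financial leverage = EBIT / (EBIT − interest) = £2,581,000 / £1,240,500.00 = 2.0806.

2.08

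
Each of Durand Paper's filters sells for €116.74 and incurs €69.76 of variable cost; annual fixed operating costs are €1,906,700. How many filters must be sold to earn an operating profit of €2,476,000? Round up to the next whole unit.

93,289 filters

Unit CM = price − variable cost = €116.74 − €69.76 = €46.98.
Need Q such that Q × €46.98 − €1,906,700 = €2,476,000, i.e. Q = €4,382,700 / €46.98 = 93,288.63 → 93,289.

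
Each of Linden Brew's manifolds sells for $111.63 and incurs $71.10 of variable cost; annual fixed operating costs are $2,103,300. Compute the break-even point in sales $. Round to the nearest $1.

$5,793,027

Contribution margin per unit = $111.63 − $71.10 = $40.53, a CM ratio of $40.53 ÷ $111.63 = 0.3631.
Break-even sales = FC ÷ CM ratio = $2,103,300 × $111.63 / $40.53 = $5,793,027.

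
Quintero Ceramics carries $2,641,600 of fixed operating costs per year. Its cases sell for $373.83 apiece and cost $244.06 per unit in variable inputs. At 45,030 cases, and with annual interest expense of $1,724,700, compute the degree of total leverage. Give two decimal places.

3.96

Contribution at this volume is 45,030 × $129.77 = $5,843,543.10.
EBIT = $5,843,543.10 − $2,641,600 = $3,201,943.10. Interest = $1,724,700.00.
DOL = $5,843,543.10 ÷ $3,201,943.10 = 1.8250; DFL = $3,201,943.10 ÷ $1,477,243.10 = 2.1675.
Combined leverage = 1.8250 × 2.1675 = 3.9557.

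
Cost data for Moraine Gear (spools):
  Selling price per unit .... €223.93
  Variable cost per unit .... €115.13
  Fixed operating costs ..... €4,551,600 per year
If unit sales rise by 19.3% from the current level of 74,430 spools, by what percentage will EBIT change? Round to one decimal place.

+44.1%

At 74,430 units, contribution = 74,430 × €108.80 = €8,097,984.00.
EBIT = €8,097,984.00 − €4,551,600 = €3,546,384.00.
DOL = contribution ÷ EBIT = €8,097,984.00 ÷ €3,546,384.00 = 2.2834.
Operating income changes by 2.2834 × +19.3% = +44.1%.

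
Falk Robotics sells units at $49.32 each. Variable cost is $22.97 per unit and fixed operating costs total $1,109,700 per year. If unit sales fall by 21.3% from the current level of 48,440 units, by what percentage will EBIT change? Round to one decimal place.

-163.1%

Total contribution margin = 48,440 × $26.35 = $1,276,394.00.
Subtracting fixed costs: EBIT = $1,276,394.00 − $1,109,700 = $166,694.00.
DOL = contribution ÷ EBIT = $1,276,394.00 ÷ $166,694.00 = 7.6571.
So EBIT moves 7.6571 × (-21.3%) = -163.1%.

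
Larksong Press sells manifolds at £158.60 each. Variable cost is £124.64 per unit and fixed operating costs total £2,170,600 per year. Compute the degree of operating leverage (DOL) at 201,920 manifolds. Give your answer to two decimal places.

1.46

At 201,920 units, contribution = 201,920 × £33.96 = £6,857,203.20.
EBIT = £6,857,203.20 − £2,170,600 = £4,686,603.20.
So DOL = total CM / EBIT = £6,857,203.20 / £4,686,603.20 = 1.4631.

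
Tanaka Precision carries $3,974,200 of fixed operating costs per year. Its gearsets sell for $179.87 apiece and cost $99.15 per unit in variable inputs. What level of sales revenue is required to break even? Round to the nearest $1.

Contribution margin per unit = $179.87 − $99.15 = $80.72, a CM ratio of $80.72 ÷ $179.87 = 0.4488.
Break-even sales = FC ÷ CM ratio = $3,974,200 × $179.87 / $80.72 = $8,855,790.

$8,855,790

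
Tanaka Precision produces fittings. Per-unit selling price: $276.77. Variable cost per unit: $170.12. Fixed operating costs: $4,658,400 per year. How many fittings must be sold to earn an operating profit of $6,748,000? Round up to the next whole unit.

Unit CM = price − variable cost = $276.77 − $170.12 = $106.65.
Need Q such that Q × $106.65 − $4,658,400 = $6,748,000, i.e. Q = $11,406,400 / $106.65 = 106,951.71 → 106,952.

106,952 fittings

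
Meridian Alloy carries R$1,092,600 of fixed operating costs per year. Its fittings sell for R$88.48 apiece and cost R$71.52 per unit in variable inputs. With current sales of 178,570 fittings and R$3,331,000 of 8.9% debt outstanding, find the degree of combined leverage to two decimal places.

1.85

At 178,570 units, contribution = 178,570 × R$16.96 = R$3,028,547.20.
EBIT = R$3,028,547.20 − R$1,092,600 = R$1,935,947.20. Interest = R$296,459.00.
DOL = R$3,028,547.20 ÷ R$1,935,947.20 = 1.5644; DFL = R$1,935,947.20 ÷ R$1,639,488.20 = 1.1808.
DCL = DOL × DFL = 1.5644 × 1.1808 = 1.8472.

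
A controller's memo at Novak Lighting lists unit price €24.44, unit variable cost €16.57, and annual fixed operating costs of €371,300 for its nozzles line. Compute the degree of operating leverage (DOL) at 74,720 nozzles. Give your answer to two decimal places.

Contribution at this volume is 74,720 × €7.87 = €588,046.40.
Subtracting fixed costs: EBIT = €588,046.40 − €371,300 = €216,746.40.
Degree of operating leverage = €588,046.40 / €216,746.40 = 2.7131.

2.71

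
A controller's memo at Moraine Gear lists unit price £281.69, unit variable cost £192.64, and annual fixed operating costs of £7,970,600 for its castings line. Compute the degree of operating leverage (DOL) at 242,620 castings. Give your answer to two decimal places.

1.58

Total contribution margin = 242,620 × £89.05 = £21,605,311.00.
EBIT = £21,605,311.00 − £7,970,600 = £13,634,711.00.
So DOL = total CM / EBIT = £21,605,311.00 / £13,634,711.00 = 1.5846.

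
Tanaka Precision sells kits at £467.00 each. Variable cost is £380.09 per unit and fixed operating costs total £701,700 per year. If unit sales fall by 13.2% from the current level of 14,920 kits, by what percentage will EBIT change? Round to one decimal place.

Contribution at this volume is 14,920 × £86.91 = £1,296,697.20.
Operating income = contribution − fixed costs = £1,296,697.20 − £701,700 = £594,997.20.
So DOL = total CM / EBIT = £1,296,697.20 / £594,997.20 = 2.1793.
%ΔEBIT = DOL × %ΔSales = 2.1793 × -13.2% = -28.8%.

-28.8%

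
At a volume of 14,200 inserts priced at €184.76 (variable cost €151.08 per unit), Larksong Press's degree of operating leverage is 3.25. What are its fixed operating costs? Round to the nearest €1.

€331,100

At 14,200 units, contribution = 14,200 × €33.68 = €478,256.00.
DOL = contribution / EBIT, so EBIT = €478,256.00 / 3.25 = €147,155.69.
Fixed costs = CM − EBIT = €478,256.00 − €147,155.69 = €331,100.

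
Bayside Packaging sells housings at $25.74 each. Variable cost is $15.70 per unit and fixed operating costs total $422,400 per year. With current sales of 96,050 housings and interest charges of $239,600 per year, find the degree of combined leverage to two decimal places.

Contribution at this volume is 96,050 × $10.04 = $964,342.00.
Subtracting fixed costs: EBIT = $964,342.00 − $422,400 = $541,942.00. Interest = $239,600.00.
DOL = $964,342.00 ÷ $541,942.00 = 1.7794; DFL = $541,942.00 ÷ $302,342.00 = 1.7925.
Combined leverage = 1.7794 × 1.7925 = 3.1896.

3.19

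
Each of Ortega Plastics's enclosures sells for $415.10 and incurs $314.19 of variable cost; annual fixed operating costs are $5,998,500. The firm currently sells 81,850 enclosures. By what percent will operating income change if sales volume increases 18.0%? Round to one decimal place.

At 81,850 units, contribution = 81,850 × $100.91 = $8,259,483.50.
Subtracting fixed costs: EBIT = $8,259,483.50 − $5,998,500 = $2,260,983.50.
So DOL = total CM / EBIT = $8,259,483.50 / $2,260,983.50 = 3.6530.
%ΔEBIT = DOL × %ΔSales = 3.6530 × +18.0% = +65.8%.

+65.8%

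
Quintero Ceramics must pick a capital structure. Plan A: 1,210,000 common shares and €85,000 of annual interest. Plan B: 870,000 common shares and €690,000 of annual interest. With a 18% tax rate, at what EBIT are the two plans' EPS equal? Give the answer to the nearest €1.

At indifference, (EBIT − 85,000)(1 − t)/1,210,000 = (EBIT − 690,000)(1 − t)/870,000.
The (1 − t) factor cancels: (EBIT − 85,000) × 870,000 = (EBIT − 690,000) × 1,210,000.
Solving, EBIT = (690,000·1,210,000 − 85,000·870,000) / (1,210,000 − 870,000) = 760,950,000,000 / 340,000 = 2,238,088.24.

€2,238,088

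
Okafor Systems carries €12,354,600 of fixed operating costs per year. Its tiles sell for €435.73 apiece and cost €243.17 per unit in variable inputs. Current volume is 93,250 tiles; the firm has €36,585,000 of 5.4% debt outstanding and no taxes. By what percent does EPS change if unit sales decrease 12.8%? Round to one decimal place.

-63.4%

At 93,250 units, contribution = 93,250 × €192.56 = €17,956,220.00.
Subtracting fixed costs: EBIT = €17,956,220.00 − €12,354,600 = €5,601,620.00.
Interest = €1,975,590.00, so EBIT − I = €3,626,030.00.
DCL = total CM / (EBIT − I) = €17,956,220.00 / €3,626,030.00 = 4.9520.
%ΔEPS = DCL × %ΔSales = 4.9520 × -12.8% = -63.4%.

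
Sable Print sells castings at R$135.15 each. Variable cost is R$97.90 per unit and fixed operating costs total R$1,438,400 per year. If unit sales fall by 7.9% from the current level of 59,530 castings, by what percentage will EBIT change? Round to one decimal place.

-22.5%

Total contribution margin = 59,530 × R$37.25 = R$2,217,492.50.
EBIT = R$2,217,492.50 − R$1,438,400 = R$779,092.50.
DOL = contribution ÷ EBIT = R$2,217,492.50 ÷ R$779,092.50 = 2.8463.
Operating income changes by 2.8463 × -7.9% = -22.5%.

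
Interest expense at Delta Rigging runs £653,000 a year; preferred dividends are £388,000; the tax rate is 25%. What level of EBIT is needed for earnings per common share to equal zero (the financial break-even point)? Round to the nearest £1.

£1,170,333

Grossing the preferred dividend up to pre-tax terms: £388,000 / (1 − 0.25) = £517,333.33.
EPS = 0 when EBIT covers interest plus the pre-tax preferred burden: £653,000 + £517,333.33 = £1,170,333.33.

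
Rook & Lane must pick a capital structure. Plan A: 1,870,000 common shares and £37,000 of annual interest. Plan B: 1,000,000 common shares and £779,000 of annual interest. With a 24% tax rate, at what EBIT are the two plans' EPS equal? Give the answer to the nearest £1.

£1,631,874

At indifference, (EBIT − 37,000)(1 − t)/1,870,000 = (EBIT − 779,000)(1 − t)/1,000,000.
Cancelling (1 − t) and cross-multiplying: 1,000,000·(EBIT − 37,000) = 1,870,000·(EBIT − 779,000).
EBIT × (1,870,000 − 1,000,000) = 779,000 × 1,870,000 − 37,000 × 1,000,000 = 1,419,730,000,000, so EBIT = 1,419,730,000,000 ÷ 870,000 = 1,631,873.56.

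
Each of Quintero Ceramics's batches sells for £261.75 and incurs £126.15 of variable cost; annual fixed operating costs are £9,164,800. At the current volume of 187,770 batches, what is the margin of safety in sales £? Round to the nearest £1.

Contribution margin per unit = £261.75 − £126.15 = £135.60. Break-even units = £9,164,800 ÷ £135.60 = 67,587.02; break-even revenue = 67,587.02 × £261.75 = £17,690,902.65.
Actual sales revenue = 187,770 × £261.75 = £49,148,797.50.
Margin of safety = £49,148,797.50 − £17,690,902.65 = £31,457,895.

£31,457,895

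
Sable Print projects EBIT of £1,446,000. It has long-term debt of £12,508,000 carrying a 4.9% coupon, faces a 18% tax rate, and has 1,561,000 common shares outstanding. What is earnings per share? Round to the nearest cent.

£0.44

Interest = £612,892.00, so EBT = £1,446,000 − £612,892.00 = £833,108.00.
Net income = £833,108.00 × (1 − 0.18) = £683,148.56.
EPS = £683,148.56 ÷ 1,561,000 = £0.44.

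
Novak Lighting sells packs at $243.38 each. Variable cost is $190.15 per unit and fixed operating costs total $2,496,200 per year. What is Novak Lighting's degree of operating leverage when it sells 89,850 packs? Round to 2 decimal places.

2.09

Contribution at this volume is 89,850 × $53.23 = $4,782,715.50.
EBIT = $4,782,715.50 − $2,496,200 = $2,286,515.50.
Degree of operating leverage = $4,782,715.50 / $2,286,515.50 = 2.0917.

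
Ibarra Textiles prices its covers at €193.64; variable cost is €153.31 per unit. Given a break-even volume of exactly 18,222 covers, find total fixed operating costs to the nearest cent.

Each unit contributes €193.64 − €153.31 = €40.33.
Since BE = FC / CM, FC = 18,222 × €40.33 = €734,893.26.

€734,893.26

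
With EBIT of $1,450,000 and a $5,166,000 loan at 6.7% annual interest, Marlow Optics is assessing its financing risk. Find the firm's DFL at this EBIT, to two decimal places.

1.31

Interest = $346,122.00.
Degree of financial leverage = EBIT / (EBIT − interest) = $1,450,000 / $1,103,878.00 = 1.3136.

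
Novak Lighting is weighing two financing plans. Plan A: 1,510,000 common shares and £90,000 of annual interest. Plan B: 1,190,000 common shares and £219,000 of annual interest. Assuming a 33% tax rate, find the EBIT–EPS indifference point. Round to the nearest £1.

£698,719

Set EPS_A = EPS_B: (EBIT − £90,000)(1 − 0.33) ÷ 1,510,000 = (EBIT − £219,000)(1 − 0.33) ÷ 1,190,000.
The (1 − t) factor cancels: (EBIT − 90,000) × 1,190,000 = (EBIT − 219,000) × 1,510,000.
Solving, EBIT = (219,000·1,510,000 − 90,000·1,190,000) / (1,510,000 − 1,190,000) = 223,590,000,000 / 320,000 = 698,718.75.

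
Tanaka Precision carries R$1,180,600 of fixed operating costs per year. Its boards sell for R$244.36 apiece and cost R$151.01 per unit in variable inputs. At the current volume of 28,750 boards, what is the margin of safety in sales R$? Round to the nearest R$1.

R$3,934,922

Contribution margin per unit = R$244.36 − R$151.01 = R$93.35. Break-even units = R$1,180,600 ÷ R$93.35 = 12,647.03; break-even revenue = 12,647.03 × R$244.36 = R$3,090,427.60.
Actual sales revenue = 28,750 × R$244.36 = R$7,025,350.00.
Margin of safety = R$7,025,350.00 − R$3,090,427.60 = R$3,934,922.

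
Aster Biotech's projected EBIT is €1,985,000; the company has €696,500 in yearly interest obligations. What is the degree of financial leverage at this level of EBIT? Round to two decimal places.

1.54

Interest = €696,500.00.
Degree of financial leverage = EBIT / (EBIT − interest) = €1,985,000 / €1,288,500.00 = 1.5406.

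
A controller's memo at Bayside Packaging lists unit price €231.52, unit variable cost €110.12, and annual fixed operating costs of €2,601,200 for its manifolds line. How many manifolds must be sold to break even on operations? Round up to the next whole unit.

21,427 manifolds

Each unit contributes €231.52 − €110.12 = €121.40.
Units to break even: €2,601,200 ÷ €121.40 = 21,426.69, rounded up to 21,427.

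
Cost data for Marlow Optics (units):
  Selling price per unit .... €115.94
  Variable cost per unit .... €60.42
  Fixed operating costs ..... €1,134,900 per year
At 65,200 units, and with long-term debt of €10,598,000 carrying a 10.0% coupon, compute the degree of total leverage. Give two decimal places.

At 65,200 units, contribution = 65,200 × €55.52 = €3,619,904.00.
Operating income = contribution − fixed costs = €3,619,904.00 − €1,134,900 = €2,485,004.00. Interest = €1,059,800.00.
DOL = €3,619,904.00 ÷ €2,485,004.00 = 1.4567; DFL = €2,485,004.00 ÷ €1,425,204.00 = 1.7436.
Combined leverage = 1.4567 × 1.7436 = 2.5399.

2.54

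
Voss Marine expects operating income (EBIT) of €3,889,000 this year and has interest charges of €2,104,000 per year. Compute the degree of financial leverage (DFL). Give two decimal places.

2.18

Annual interest charges come to €2,104,000.00.
Degree of financial leverage = EBIT / (EBIT − interest) = €3,889,000 / €1,785,000.00 = 2.1787.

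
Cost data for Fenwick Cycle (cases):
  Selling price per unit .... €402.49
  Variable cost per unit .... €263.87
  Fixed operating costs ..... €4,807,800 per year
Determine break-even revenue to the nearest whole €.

Contribution margin per unit = €402.49 − €263.87 = €138.62, a CM ratio of €138.62 ÷ €402.49 = 0.3444.
Break-even revenue = fixed costs × price ÷ CM = €4,807,800 × €402.49 ÷ €138.62 = €13,959,684.

€13,959,684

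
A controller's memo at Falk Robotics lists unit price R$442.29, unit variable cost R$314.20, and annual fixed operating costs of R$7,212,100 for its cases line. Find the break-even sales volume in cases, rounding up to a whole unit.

Contribution margin per unit = R$442.29 − R$314.20 = R$128.09.
Break-even Q = R$7,212,100 / R$128.09 = 56,304.94 → 56,305 cases.

56,305 cases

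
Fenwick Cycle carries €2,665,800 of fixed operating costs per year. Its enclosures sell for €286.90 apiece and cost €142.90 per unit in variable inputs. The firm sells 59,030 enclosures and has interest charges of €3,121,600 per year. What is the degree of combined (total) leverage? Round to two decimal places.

Total contribution margin = 59,030 × €144.00 = €8,500,320.00.
EBIT = €8,500,320.00 − €2,665,800 = €5,834,520.00. Interest = €3,121,600.00, so EBIT − I = €2,712,920.00.
Degree of total leverage = total CM / (EBIT − interest) = €8,500,320.00 / €2,712,920.00 = 3.1333.

3.13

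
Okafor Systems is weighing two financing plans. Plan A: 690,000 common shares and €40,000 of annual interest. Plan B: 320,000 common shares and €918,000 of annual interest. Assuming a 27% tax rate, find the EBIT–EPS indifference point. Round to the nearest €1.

€1,677,351

Set EPS_A = EPS_B: (EBIT − €40,000)(1 − 0.27) ÷ 690,000 = (EBIT − €918,000)(1 − 0.27) ÷ 320,000.
Cancelling (1 − t) and cross-multiplying: 320,000·(EBIT − 40,000) = 690,000·(EBIT − 918,000).
Solving, EBIT = (918,000·690,000 − 40,000·320,000) / (690,000 − 320,000) = 620,620,000,000 / 370,000 = 1,677,351.35.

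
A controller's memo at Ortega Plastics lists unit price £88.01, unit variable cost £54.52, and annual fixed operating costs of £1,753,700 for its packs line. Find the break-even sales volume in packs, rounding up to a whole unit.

52,365 packs

Unit CM = price − variable cost = £88.01 − £54.52 = £33.49.
Units to break even: £1,753,700 ÷ £33.49 = 52,364.89, rounded up to 52,365.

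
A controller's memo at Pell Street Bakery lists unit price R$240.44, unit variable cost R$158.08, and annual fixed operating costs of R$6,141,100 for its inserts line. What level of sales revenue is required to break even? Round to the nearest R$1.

CM per unit = R$240.44 − R$158.08 = R$82.36; CM ratio = R$82.36 / R$240.44 = 0.3425.
Break-even sales = FC ÷ CM ratio = R$6,141,100 × R$240.44 / R$82.36 = R$17,928,194.

R$17,928,194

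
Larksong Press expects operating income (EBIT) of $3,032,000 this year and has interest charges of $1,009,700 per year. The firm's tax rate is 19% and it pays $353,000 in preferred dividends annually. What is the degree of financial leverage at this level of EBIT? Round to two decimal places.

1.91

Annual interest charges come to $1,009,700.00.
Pre-tax preferred-dividend burden = $353,000 ÷ (1 − 0.19) = $435,802.47.
DFL = EBIT ÷ [EBIT − I − D_p/(1−t)] = $3,032,000 ÷ [$3,032,000 − $1,009,700.00 − $435,802.47] = $3,032,000 ÷ $1,586,497.53 = 1.9111.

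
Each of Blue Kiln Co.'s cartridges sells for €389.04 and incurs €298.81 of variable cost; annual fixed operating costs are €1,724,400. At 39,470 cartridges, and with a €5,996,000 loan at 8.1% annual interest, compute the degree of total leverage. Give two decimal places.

Contribution at this volume is 39,470 × €90.23 = €3,561,378.10.
Subtracting fixed costs: EBIT = €3,561,378.10 − €1,724,400 = €1,836,978.10. Interest = €485,676.00.
DOL = €3,561,378.10 ÷ €1,836,978.10 = 1.9387; DFL = €1,836,978.10 ÷ €1,351,302.10 = 1.3594.
Combined leverage = 1.9387 × 1.3594 = 2.6355.

2.64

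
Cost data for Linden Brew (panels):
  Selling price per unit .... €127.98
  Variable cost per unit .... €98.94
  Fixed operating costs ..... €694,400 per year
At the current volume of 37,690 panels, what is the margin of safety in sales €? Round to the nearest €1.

Contribution margin per unit = €127.98 − €98.94 = €29.04. Break-even units = €694,400 ÷ €29.04 = 23,911.85; break-even revenue = 23,911.85 × €127.98 = €3,060,238.02.
Actual sales revenue = 37,690 × €127.98 = €4,823,566.20.
Margin of safety = €4,823,566.20 − €3,060,238.02 = €1,763,328.

€1,763,328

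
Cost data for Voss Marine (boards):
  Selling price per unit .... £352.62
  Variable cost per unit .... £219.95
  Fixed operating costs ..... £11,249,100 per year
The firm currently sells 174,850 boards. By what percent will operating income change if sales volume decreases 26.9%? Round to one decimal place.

-52.2%

At 174,850 units, contribution = 174,850 × £132.67 = £23,197,349.50.
EBIT = £23,197,349.50 − £11,249,100 = £11,948,249.50.
DOL = contribution ÷ EBIT = £23,197,349.50 ÷ £11,948,249.50 = 1.9415.
So EBIT moves 1.9415 × (-26.9%) = -52.2%.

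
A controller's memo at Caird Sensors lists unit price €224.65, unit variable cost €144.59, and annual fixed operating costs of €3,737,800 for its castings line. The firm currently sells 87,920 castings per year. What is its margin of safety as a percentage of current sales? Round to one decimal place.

46.9%

Unit CM = price − variable cost = €224.65 − €144.59 = €80.06. Break-even units = €3,737,800 ÷ €80.06 = 46,687.48; break-even revenue = 46,687.48 × €224.65 = €10,488,343.37.
Actual sales revenue = 87,920 × €224.65 = €19,751,228.00.
Margin of safety = (€19,751,228.00 − €10,488,343.37) ÷ €19,751,228.00 = 46.9%.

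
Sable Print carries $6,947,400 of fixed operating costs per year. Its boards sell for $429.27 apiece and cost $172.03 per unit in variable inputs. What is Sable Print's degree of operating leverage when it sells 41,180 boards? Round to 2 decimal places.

Contribution at this volume is 41,180 × $257.24 = $10,593,143.20.
Operating income = contribution − fixed costs = $10,593,143.20 − $6,947,400 = $3,645,743.20.
DOL = contribution ÷ EBIT = $10,593,143.20 ÷ $3,645,743.20 = 2.9056.

2.91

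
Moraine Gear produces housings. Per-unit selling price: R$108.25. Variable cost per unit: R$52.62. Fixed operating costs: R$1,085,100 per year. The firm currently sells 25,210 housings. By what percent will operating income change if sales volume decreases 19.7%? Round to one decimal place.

Total contribution margin = 25,210 × R$55.63 = R$1,402,432.30.
Subtracting fixed costs: EBIT = R$1,402,432.30 − R$1,085,100 = R$317,332.30.
DOL = contribution ÷ EBIT = R$1,402,432.30 ÷ R$317,332.30 = 4.4194.
Operating income changes by 4.4194 × -19.7% = -87.1%.

-87.1%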